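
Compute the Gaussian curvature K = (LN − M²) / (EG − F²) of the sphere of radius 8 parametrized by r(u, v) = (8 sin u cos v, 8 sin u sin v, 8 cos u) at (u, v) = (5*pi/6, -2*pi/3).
K = 1/64

Coefficients of the first fundamental form: E = 64, F = 0, G = 64*sin(u)^2.
Coefficients of the second fundamental form: L = -8*sin(u)/Abs(sin(u)), M = 0, N = -8*sin(u)^3/Abs(sin(u)).
Assemble K = (LN − M²)/(EG − F²) = 1/64. At (u, v) = (5*pi/6, -2*pi/3): K = 1/64.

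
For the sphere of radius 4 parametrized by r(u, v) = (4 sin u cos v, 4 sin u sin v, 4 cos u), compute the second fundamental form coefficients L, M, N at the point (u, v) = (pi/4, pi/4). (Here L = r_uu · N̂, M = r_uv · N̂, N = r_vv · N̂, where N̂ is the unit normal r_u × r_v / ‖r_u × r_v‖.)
L = -4;  M = 0;  N = -2

Compute the unit normal N̂(u, v) = (sin(u)^2*cos(v)/Abs(sin(u)), sin(u)^2*sin(v)/Abs(sin(u)), sin(2*u)/(2*Abs(sin(u)))), and the second partials r_uu, r_uv, r_vv. Take dot products:
  L(u, v) = r_uu · N̂ = -4*sin(u)/Abs(sin(u)),
  M(u, v) = r_uv · N̂ = 0,
  N(u, v) = r_vv · N̂ = -4*sin(u)^3/Abs(sin(u)).
Evaluating at (u, v) = (pi/4, pi/4):
  L = -4, M = 0, N = -2.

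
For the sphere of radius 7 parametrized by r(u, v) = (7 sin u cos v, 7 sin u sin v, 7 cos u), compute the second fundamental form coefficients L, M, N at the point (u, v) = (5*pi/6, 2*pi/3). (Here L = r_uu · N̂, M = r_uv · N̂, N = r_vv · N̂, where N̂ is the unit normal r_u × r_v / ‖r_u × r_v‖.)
L = -7;  M = 0;  N = -7/4

Compute the unit normal N̂(u, v) = (sin(u)^2*cos(v)/Abs(sin(u)), sin(u)^2*sin(v)/Abs(sin(u)), sin(2*u)/(2*Abs(sin(u)))), and the second partials r_uu, r_uv, r_vv. Take dot products:
  L(u, v) = r_uu · N̂ = -7*sin(u)/Abs(sin(u)),
  M(u, v) = r_uv · N̂ = 0,
  N(u, v) = r_vv · N̂ = -7*sin(u)^3/Abs(sin(u)).
Evaluating at (u, v) = (5*pi/6, 2*pi/3):
  L = -7, M = 0, N = -7/4.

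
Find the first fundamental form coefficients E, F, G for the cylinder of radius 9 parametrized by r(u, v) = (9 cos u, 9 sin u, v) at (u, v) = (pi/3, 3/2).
E = 81;  F = 0;  G = 1

Partials: r_u = (-9*sin(u), 9*cos(u), 0), r_v = (0, 0, 1). As functions of (u, v):
  E = r_u · r_u = 81,
  F = r_u · r_v = 0,
  G = r_v · r_v = 1.
Evaluating at (u, v) = (pi/3, 3/2): E = 81, F = 0, G = 1.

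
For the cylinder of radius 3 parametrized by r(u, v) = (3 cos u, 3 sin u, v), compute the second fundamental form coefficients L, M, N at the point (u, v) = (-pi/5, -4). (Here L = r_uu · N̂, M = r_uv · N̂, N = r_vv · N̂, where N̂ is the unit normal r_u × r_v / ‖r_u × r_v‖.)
L = -3;  M = 0;  N = 0

Compute the unit normal N̂(u, v) = (cos(u), sin(u), 0), and the second partials r_uu, r_uv, r_vv. Take dot products:
  L(u, v) = r_uu · N̂ = -3,
  M(u, v) = r_uv · N̂ = 0,
  N(u, v) = r_vv · N̂ = 0.
Evaluating at (u, v) = (-pi/5, -4):
  L = -3, M = 0, N = 0.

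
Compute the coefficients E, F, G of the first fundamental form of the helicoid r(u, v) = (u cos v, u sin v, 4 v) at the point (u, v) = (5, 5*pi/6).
E = 1;  F = 0;  G = 41

Partials: r_u = (cos(v), sin(v), 0), r_v = (-u*sin(v), u*cos(v), 4). As functions of (u, v):
  E = r_u · r_u = 1,
  F = r_u · r_v = 0,
  G = r_v · r_v = u^2 + 16.
Evaluating at (u, v) = (5, 5*pi/6): E = 1, F = 0, G = 41.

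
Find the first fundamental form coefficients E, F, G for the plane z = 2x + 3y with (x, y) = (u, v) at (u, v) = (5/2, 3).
E = 5;  F = 6;  G = 10

Partials: r_u = (1, 0, 2), r_v = (0, 1, 3). As functions of (u, v):
  E = r_u · r_u = 5,
  F = r_u · r_v = 6,
  G = r_v · r_v = 10.
Evaluating at (u, v) = (5/2, 3): E = 5, F = 6, G = 10.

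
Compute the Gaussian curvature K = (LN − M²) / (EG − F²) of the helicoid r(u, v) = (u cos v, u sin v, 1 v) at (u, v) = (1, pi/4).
K = -1/4

Coefficients of the first fundamental form: E = 1, F = 0, G = u^2 + 1.
Coefficients of the second fundamental form: L = 0, M = -1/sqrt(u^2 + 1), N = 0.
Assemble K = (LN − M²)/(EG − F²) = -1/(u^2 + 1)^2. At (u, v) = (1, pi/4): K = -1/4.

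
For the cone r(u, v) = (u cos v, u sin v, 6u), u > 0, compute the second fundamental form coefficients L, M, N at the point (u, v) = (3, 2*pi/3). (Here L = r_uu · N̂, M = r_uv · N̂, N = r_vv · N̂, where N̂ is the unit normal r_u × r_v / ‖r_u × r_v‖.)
L = 0;  M = 0;  N = 18*sqrt(37)/37

Compute the unit normal N̂(u, v) = (-6*sqrt(37)*u*cos(v)/(37*Abs(u)), -6*sqrt(37)*u*sin(v)/(37*Abs(u)), sqrt(37)*u/(37*Abs(u))), and the second partials r_uu, r_uv, r_vv. Take dot products:
  L(u, v) = r_uu · N̂ = 0,
  M(u, v) = r_uv · N̂ = 0,
  N(u, v) = r_vv · N̂ = 6*sqrt(37)*u^2/(37*Abs(u)).
Evaluating at (u, v) = (3, 2*pi/3):
  L = 0, M = 0, N = 18*sqrt(37)/37.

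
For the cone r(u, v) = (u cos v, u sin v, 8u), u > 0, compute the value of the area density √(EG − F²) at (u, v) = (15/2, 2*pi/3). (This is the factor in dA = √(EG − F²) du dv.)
√(EG − F²)|_{(15/2, 2*pi/3)} = 15*sqrt(65)/2

E = 65, F = 0, G = u^2, so EG − F² = 65*u^2. Taking the positive square root: √(EG − F²) = sqrt(65)*Abs(u). At (u, v) = (15/2, 2*pi/3): 15*sqrt(65)/2.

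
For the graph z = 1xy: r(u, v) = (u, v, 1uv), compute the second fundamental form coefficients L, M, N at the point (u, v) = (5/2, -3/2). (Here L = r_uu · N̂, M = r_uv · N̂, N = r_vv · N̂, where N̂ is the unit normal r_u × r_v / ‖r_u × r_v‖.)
L = 0;  M = sqrt(38)/19;  N = 0

Compute the unit normal N̂(u, v) = (-v/sqrt(u^2 + v^2 + 1), -u/sqrt(u^2 + v^2 + 1), 1/sqrt(u^2 + v^2 + 1)), and the second partials r_uu, r_uv, r_vv. Take dot products:
  L(u, v) = r_uu · N̂ = 0,
  M(u, v) = r_uv · N̂ = 1/sqrt(u^2 + v^2 + 1),
  N(u, v) = r_vv · N̂ = 0.
Evaluating at (u, v) = (5/2, -3/2):
  L = 0, M = sqrt(38)/19, N = 0.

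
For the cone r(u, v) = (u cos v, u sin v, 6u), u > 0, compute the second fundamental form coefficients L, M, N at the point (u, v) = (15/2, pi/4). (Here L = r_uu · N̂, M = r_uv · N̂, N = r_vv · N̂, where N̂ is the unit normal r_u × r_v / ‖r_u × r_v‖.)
L = 0;  M = 0;  N = 45*sqrt(37)/37

Compute the unit normal N̂(u, v) = (-6*sqrt(37)*u*cos(v)/(37*Abs(u)), -6*sqrt(37)*u*sin(v)/(37*Abs(u)), sqrt(37)*u/(37*Abs(u))), and the second partials r_uu, r_uv, r_vv. Take dot products:
  L(u, v) = r_uu · N̂ = 0,
  M(u, v) = r_uv · N̂ = 0,
  N(u, v) = r_vv · N̂ = 6*sqrt(37)*u^2/(37*Abs(u)).
Evaluating at (u, v) = (15/2, pi/4):
  L = 0, M = 0, N = 45*sqrt(37)/37.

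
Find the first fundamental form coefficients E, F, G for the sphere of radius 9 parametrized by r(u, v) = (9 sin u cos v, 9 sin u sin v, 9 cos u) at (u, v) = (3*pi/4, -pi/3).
E = 81;  F = 0;  G = 81/2

Partials: r_u = (9*cos(u)*cos(v), 9*sin(v)*cos(u), -9*sin(u)), r_v = (-9*sin(u)*sin(v), 9*sin(u)*cos(v), 0). As functions of (u, v):
  E = r_u · r_u = 81,
  F = r_u · r_v = 0,
  G = r_v · r_v = 81*sin(u)^2.
Evaluating at (u, v) = (3*pi/4, -pi/3): E = 81, F = 0, G = 81/2.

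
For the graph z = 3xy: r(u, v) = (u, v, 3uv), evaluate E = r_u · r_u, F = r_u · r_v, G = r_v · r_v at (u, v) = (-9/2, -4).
E = 145;  F = 162;  G = 733/4

Partials: r_u = (1, 0, 3*v), r_v = (0, 1, 3*u). As functions of (u, v):
  E = r_u · r_u = 9*v^2 + 1,
  F = r_u · r_v = 9*u*v,
  G = r_v · r_v = 9*u^2 + 1.
Evaluating at (u, v) = (-9/2, -4): E = 145, F = 162, G = 733/4.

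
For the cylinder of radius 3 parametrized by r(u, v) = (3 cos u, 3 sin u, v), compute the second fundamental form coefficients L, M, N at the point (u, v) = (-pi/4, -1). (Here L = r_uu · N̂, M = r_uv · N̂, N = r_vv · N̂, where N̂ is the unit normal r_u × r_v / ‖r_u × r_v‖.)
L = -3;  M = 0;  N = 0

Compute the unit normal N̂(u, v) = (cos(u), sin(u), 0), and the second partials r_uu, r_uv, r_vv. Take dot products:
  L(u, v) = r_uu · N̂ = -3,
  M(u, v) = r_uv · N̂ = 0,
  N(u, v) = r_vv · N̂ = 0.
Evaluating at (u, v) = (-pi/4, -1):
  L = -3, M = 0, N = 0.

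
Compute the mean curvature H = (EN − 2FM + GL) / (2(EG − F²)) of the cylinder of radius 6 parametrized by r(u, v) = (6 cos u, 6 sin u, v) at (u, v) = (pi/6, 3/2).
H = -1/12

With E = 36, F = 0, G = 1, L = -6, M = 0, N = 0, assemble
  H = (EN − 2FM + GL) / (2(EG − F²)) = -1/12.
At (u, v) = (pi/6, 3/2): H = -1/12.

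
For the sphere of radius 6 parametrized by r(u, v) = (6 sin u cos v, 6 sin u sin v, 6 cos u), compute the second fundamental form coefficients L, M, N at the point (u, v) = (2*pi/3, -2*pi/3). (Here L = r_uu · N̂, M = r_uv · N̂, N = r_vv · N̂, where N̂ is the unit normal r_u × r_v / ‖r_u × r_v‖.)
L = -6;  M = 0;  N = -9/2

Compute the unit normal N̂(u, v) = (sin(u)^2*cos(v)/Abs(sin(u)), sin(u)^2*sin(v)/Abs(sin(u)), sin(2*u)/(2*Abs(sin(u)))), and the second partials r_uu, r_uv, r_vv. Take dot products:
  L(u, v) = r_uu · N̂ = -6*sin(u)/Abs(sin(u)),
  M(u, v) = r_uv · N̂ = 0,
  N(u, v) = r_vv · N̂ = -6*sin(u)^3/Abs(sin(u)).
Evaluating at (u, v) = (2*pi/3, -2*pi/3):
  L = -6, M = 0, N = -9/2.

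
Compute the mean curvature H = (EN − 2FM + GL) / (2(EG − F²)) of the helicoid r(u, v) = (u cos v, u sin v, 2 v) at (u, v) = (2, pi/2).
H = 0

With E = 1, F = 0, G = u^2 + 4, L = 0, M = -2/sqrt(u^2 + 4), N = 0, assemble
  H = (EN − 2FM + GL) / (2(EG − F²)) = 0.
At (u, v) = (2, pi/2): H = 0.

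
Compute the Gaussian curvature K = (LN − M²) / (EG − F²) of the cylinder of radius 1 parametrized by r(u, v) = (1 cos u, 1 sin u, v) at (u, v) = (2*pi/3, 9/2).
K = 0

Coefficients of the first fundamental form: E = 1, F = 0, G = 1.
Coefficients of the second fundamental form: L = -1, M = 0, N = 0.
Assemble K = (LN − M²)/(EG − F²) = 0. At (u, v) = (2*pi/3, 9/2): K = 0.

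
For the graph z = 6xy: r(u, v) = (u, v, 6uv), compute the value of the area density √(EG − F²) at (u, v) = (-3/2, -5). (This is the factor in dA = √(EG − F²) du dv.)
√(EG − F²)|_{(-3/2, -5)} = sqrt(982)

E = 36*v^2 + 1, F = 36*u*v, G = 36*u^2 + 1, so EG − F² = 36*u^2 + 36*v^2 + 1. Taking the positive square root: √(EG − F²) = sqrt(36*u^2 + 36*v^2 + 1). At (u, v) = (-3/2, -5): sqrt(982).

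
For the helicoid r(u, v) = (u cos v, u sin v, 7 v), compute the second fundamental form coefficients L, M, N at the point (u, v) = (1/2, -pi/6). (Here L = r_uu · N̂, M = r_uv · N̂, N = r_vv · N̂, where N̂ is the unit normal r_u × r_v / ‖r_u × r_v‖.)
L = 0;  M = -14*sqrt(197)/197;  N = 0

Compute the unit normal N̂(u, v) = (7*sin(v)/sqrt(u^2 + 49), -7*cos(v)/sqrt(u^2 + 49), u/sqrt(u^2 + 49)), and the second partials r_uu, r_uv, r_vv. Take dot products:
  L(u, v) = r_uu · N̂ = 0,
  M(u, v) = r_uv · N̂ = -7/sqrt(u^2 + 49),
  N(u, v) = r_vv · N̂ = 0.
Evaluating at (u, v) = (1/2, -pi/6):
  L = 0, M = -14*sqrt(197)/197, N = 0.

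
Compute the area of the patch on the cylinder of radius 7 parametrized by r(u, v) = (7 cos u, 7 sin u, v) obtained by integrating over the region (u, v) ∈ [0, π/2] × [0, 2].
Area = 7*pi

Area = ∫∫ √(EG − F²) du dv with √(EG − F²) = 7. Integrating over [0, π/2] × [0, 2] gives 7*pi.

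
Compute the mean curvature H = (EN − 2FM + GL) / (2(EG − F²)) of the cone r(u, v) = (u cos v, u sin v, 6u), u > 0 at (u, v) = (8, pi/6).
H = 3*sqrt(37)/296

With E = 37, F = 0, G = u^2, L = 0, M = 0, N = 6*sqrt(37)*u^2/(37*Abs(u)), assemble
  H = (EN − 2FM + GL) / (2(EG − F²)) = 3*sqrt(37)/(37*Abs(u)).
At (u, v) = (8, pi/6): H = 3*sqrt(37)/296.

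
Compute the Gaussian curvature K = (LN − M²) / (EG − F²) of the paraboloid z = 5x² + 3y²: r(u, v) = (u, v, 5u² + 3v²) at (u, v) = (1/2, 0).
K = 15/169

Coefficients of the first fundamental form: E = 100*u^2 + 1, F = 60*u*v, G = 36*v^2 + 1.
Coefficients of the second fundamental form: L = 10/sqrt(100*u^2 + 36*v^2 + 1), M = 0, N = 6/sqrt(100*u^2 + 36*v^2 + 1).
Assemble K = (LN − M²)/(EG − F²) = 60/(10000*u^4 + 7200*u^2*v^2 + 200*u^2 + 1296*v^4 + 72*v^2 + 1). At (u, v) = (1/2, 0): K = 15/169.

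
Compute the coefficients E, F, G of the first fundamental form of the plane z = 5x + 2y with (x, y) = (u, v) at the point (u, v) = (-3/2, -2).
E = 26;  F = 10;  G = 5

Partials: r_u = (1, 0, 5), r_v = (0, 1, 2). As functions of (u, v):
  E = r_u · r_u = 26,
  F = r_u · r_v = 10,
  G = r_v · r_v = 5.
Evaluating at (u, v) = (-3/2, -2): E = 26, F = 10, G = 5.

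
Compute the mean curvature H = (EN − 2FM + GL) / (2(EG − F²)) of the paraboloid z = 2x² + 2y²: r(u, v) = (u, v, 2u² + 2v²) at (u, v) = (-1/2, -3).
H = 300*sqrt(149)/22201

With E = 16*u^2 + 1, F = 16*u*v, G = 16*v^2 + 1, L = 4/sqrt(16*u^2 + 16*v^2 + 1), M = 0, N = 4/sqrt(16*u^2 + 16*v^2 + 1), assemble
  H = (EN − 2FM + GL) / (2(EG − F²)) = 4*(8*u^2 + 8*v^2 + 1)/(16*u^2 + 16*v^2 + 1)^(3/2).
At (u, v) = (-1/2, -3): H = 300*sqrt(149)/22201.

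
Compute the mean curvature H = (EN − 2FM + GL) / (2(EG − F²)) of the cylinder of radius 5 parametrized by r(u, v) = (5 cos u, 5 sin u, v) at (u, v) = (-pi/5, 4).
H = -1/10

With E = 25, F = 0, G = 1, L = -5, M = 0, N = 0, assemble
  H = (EN − 2FM + GL) / (2(EG − F²)) = -1/10.
At (u, v) = (-pi/5, 4): H = -1/10.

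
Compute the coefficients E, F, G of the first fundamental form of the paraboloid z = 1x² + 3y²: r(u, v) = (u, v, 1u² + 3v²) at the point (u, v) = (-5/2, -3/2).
E = 26;  F = 45;  G = 82

Partials: r_u = (1, 0, 2*u), r_v = (0, 1, 6*v). As functions of (u, v):
  E = r_u · r_u = 4*u^2 + 1,
  F = r_u · r_v = 12*u*v,
  G = r_v · r_v = 36*v^2 + 1.
Evaluating at (u, v) = (-5/2, -3/2): E = 26, F = 45, G = 82.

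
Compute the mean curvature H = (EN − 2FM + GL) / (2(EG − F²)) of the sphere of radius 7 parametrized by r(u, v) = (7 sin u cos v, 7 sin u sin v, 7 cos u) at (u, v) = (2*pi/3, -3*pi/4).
H = -1/7

With E = 49, F = 0, G = 49*sin(u)^2, L = -7*sin(u)/Abs(sin(u)), M = 0, N = -7*sin(u)^3/Abs(sin(u)), assemble
  H = (EN − 2FM + GL) / (2(EG − F²)) = -sin(u)/(7*Abs(sin(u))).
At (u, v) = (2*pi/3, -3*pi/4): H = -1/7.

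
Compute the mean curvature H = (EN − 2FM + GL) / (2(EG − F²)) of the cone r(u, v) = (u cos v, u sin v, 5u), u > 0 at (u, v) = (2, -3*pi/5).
H = 5*sqrt(26)/104

With E = 26, F = 0, G = u^2, L = 0, M = 0, N = 5*sqrt(26)*u^2/(26*Abs(u)), assemble
  H = (EN − 2FM + GL) / (2(EG − F²)) = 5*sqrt(26)/(52*Abs(u)).
At (u, v) = (2, -3*pi/5): H = 5*sqrt(26)/104.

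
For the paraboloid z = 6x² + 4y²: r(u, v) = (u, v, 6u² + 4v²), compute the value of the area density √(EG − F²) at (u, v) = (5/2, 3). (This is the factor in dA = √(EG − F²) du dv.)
√(EG − F²)|_{(5/2, 3)} = sqrt(1477)

E = 144*u^2 + 1, F = 96*u*v, G = 64*v^2 + 1, so EG − F² = 144*u^2 + 64*v^2 + 1. Taking the positive square root: √(EG − F²) = sqrt(144*u^2 + 64*v^2 + 1). At (u, v) = (5/2, 3): sqrt(1477).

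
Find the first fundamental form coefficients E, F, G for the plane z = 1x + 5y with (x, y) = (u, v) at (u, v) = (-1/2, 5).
E = 2;  F = 5;  G = 26

Partials: r_u = (1, 0, 1), r_v = (0, 1, 5). As functions of (u, v):
  E = r_u · r_u = 2,
  F = r_u · r_v = 5,
  G = r_v · r_v = 26.
Evaluating at (u, v) = (-1/2, 5): E = 2, F = 5, G = 26.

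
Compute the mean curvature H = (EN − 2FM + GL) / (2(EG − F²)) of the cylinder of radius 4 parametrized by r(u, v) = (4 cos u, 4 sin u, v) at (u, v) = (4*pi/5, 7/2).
H = -1/8

With E = 16, F = 0, G = 1, L = -4, M = 0, N = 0, assemble
  H = (EN − 2FM + GL) / (2(EG − F²)) = -1/8.
At (u, v) = (4*pi/5, 7/2): H = -1/8.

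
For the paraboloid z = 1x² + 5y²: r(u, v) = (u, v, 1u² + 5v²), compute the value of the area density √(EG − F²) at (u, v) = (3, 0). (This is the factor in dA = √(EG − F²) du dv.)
√(EG − F²)|_{(3, 0)} = sqrt(37)

E = 4*u^2 + 1, F = 20*u*v, G = 100*v^2 + 1, so EG − F² = 4*u^2 + 100*v^2 + 1. Taking the positive square root: √(EG − F²) = sqrt(4*u^2 + 100*v^2 + 1). At (u, v) = (3, 0): sqrt(37).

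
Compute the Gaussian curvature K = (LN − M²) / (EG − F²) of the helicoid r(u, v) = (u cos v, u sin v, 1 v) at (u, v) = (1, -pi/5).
K = -1/4

Coefficients of the first fundamental form: E = 1, F = 0, G = u^2 + 1.
Coefficients of the second fundamental form: L = 0, M = -1/sqrt(u^2 + 1), N = 0.
Assemble K = (LN − M²)/(EG − F²) = -1/(u^2 + 1)^2. At (u, v) = (1, -pi/5): K = -1/4.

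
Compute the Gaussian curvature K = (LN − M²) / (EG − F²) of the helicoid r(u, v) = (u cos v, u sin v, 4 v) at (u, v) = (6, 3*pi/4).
K = -1/169

Coefficients of the first fundamental form: E = 1, F = 0, G = u^2 + 16.
Coefficients of the second fundamental form: L = 0, M = -4/sqrt(u^2 + 16), N = 0.
Assemble K = (LN − M²)/(EG − F²) = -16/(u^2 + 16)^2. At (u, v) = (6, 3*pi/4): K = -1/169.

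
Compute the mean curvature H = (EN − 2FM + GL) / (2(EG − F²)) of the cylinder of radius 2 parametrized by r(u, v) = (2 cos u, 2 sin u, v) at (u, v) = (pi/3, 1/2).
H = -1/4

With E = 4, F = 0, G = 1, L = -2, M = 0, N = 0, assemble
  H = (EN − 2FM + GL) / (2(EG − F²)) = -1/4.
At (u, v) = (pi/3, 1/2): H = -1/4.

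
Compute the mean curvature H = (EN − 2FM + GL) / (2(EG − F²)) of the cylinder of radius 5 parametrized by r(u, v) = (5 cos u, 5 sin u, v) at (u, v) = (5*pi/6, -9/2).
H = -1/10

With E = 25, F = 0, G = 1, L = -5, M = 0, N = 0, assemble
  H = (EN − 2FM + GL) / (2(EG − F²)) = -1/10.
At (u, v) = (5*pi/6, -9/2): H = -1/10.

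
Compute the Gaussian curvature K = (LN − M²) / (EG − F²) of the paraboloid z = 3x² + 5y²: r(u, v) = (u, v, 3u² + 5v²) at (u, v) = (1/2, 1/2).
K = 12/245

Coefficients of the first fundamental form: E = 36*u^2 + 1, F = 60*u*v, G = 100*v^2 + 1.
Coefficients of the second fundamental form: L = 6/sqrt(36*u^2 + 100*v^2 + 1), M = 0, N = 10/sqrt(36*u^2 + 100*v^2 + 1).
Assemble K = (LN − M²)/(EG − F²) = 60/(1296*u^4 + 7200*u^2*v^2 + 72*u^2 + 10000*v^4 + 200*v^2 + 1). At (u, v) = (1/2, 1/2): K = 12/245.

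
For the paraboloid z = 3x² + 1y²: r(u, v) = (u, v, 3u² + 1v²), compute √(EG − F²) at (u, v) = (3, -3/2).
√(EG − F²)|_{(3, -3/2)} = sqrt(334)

E = 36*u^2 + 1, F = 12*u*v, G = 4*v^2 + 1; EG − F² = 36*u^2 + 4*v^2 + 1; √(EG − F²) = sqrt(36*u^2 + 4*v^2 + 1). At the given point: sqrt(334).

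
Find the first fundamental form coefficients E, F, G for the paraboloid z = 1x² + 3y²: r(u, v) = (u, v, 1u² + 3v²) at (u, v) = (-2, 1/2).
E = 17;  F = -12;  G = 10

Partials: r_u = (1, 0, 2*u), r_v = (0, 1, 6*v). As functions of (u, v):
  E = r_u · r_u = 4*u^2 + 1,
  F = r_u · r_v = 12*u*v,
  G = r_v · r_v = 36*v^2 + 1.
Evaluating at (u, v) = (-2, 1/2): E = 17, F = -12, G = 10.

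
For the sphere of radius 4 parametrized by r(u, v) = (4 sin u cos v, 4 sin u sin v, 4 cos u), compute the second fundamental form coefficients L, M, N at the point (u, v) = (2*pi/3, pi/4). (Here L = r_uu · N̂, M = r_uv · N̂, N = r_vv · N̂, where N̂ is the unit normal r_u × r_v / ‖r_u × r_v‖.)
L = -4;  M = 0;  N = -3

Compute the unit normal N̂(u, v) = (sin(u)^2*cos(v)/Abs(sin(u)), sin(u)^2*sin(v)/Abs(sin(u)), sin(2*u)/(2*Abs(sin(u)))), and the second partials r_uu, r_uv, r_vv. Take dot products:
  L(u, v) = r_uu · N̂ = -4*sin(u)/Abs(sin(u)),
  M(u, v) = r_uv · N̂ = 0,
  N(u, v) = r_vv · N̂ = -4*sin(u)^3/Abs(sin(u)).
Evaluating at (u, v) = (2*pi/3, pi/4):
  L = -4, M = 0, N = -3.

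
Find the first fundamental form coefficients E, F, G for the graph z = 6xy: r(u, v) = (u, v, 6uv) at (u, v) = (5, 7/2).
E = 442;  F = 630;  G = 901

Partials: r_u = (1, 0, 6*v), r_v = (0, 1, 6*u). As functions of (u, v):
  E = r_u · r_u = 36*v^2 + 1,
  F = r_u · r_v = 36*u*v,
  G = r_v · r_v = 36*u^2 + 1.
Evaluating at (u, v) = (5, 7/2): E = 442, F = 630, G = 901.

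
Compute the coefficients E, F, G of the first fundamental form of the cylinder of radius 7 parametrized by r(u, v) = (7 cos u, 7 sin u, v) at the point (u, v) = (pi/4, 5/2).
E = 49;  F = 0;  G = 1

Partials: r_u = (-7*sin(u), 7*cos(u), 0), r_v = (0, 0, 1). As functions of (u, v):
  E = r_u · r_u = 49,
  F = r_u · r_v = 0,
  G = r_v · r_v = 1.
Evaluating at (u, v) = (pi/4, 5/2): E = 49, F = 0, G = 1.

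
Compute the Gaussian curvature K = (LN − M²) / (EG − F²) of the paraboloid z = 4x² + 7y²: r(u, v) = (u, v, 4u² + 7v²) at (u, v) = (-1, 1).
K = 112/68121

Coefficients of the first fundamental form: E = 64*u^2 + 1, F = 112*u*v, G = 196*v^2 + 1.
Coefficients of the second fundamental form: L = 8/sqrt(64*u^2 + 196*v^2 + 1), M = 0, N = 14/sqrt(64*u^2 + 196*v^2 + 1).
Assemble K = (LN − M²)/(EG − F²) = 112/(4096*u^4 + 25088*u^2*v^2 + 128*u^2 + 38416*v^4 + 392*v^2 + 1). At (u, v) = (-1, 1): K = 112/68121.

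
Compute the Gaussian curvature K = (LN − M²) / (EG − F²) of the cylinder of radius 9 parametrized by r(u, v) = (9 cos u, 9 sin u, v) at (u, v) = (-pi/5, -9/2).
K = 0

Coefficients of the first fundamental form: E = 81, F = 0, G = 1.
Coefficients of the second fundamental form: L = -9, M = 0, N = 0.
Assemble K = (LN − M²)/(EG − F²) = 0. At (u, v) = (-pi/5, -9/2): K = 0.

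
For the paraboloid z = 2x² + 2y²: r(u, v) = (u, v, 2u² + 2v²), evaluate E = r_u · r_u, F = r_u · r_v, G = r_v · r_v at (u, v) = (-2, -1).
E = 65;  F = 32;  G = 17

Partials: r_u = (1, 0, 4*u), r_v = (0, 1, 4*v). As functions of (u, v):
  E = r_u · r_u = 16*u^2 + 1,
  F = r_u · r_v = 16*u*v,
  G = r_v · r_v = 16*v^2 + 1.
Evaluating at (u, v) = (-2, -1): E = 65, F = 32, G = 17.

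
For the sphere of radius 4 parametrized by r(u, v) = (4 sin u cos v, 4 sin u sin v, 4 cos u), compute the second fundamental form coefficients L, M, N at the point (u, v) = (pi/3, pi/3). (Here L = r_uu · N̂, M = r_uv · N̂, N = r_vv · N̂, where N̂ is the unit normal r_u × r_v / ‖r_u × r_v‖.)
L = -4;  M = 0;  N = -3

Compute the unit normal N̂(u, v) = (sin(u)^2*cos(v)/Abs(sin(u)), sin(u)^2*sin(v)/Abs(sin(u)), sin(2*u)/(2*Abs(sin(u)))), and the second partials r_uu, r_uv, r_vv. Take dot products:
  L(u, v) = r_uu · N̂ = -4*sin(u)/Abs(sin(u)),
  M(u, v) = r_uv · N̂ = 0,
  N(u, v) = r_vv · N̂ = -4*sin(u)^3/Abs(sin(u)).
Evaluating at (u, v) = (pi/3, pi/3):
  L = -4, M = 0, N = -3.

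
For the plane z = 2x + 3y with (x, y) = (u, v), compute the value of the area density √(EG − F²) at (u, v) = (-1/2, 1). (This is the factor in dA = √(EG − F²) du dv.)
√(EG − F²)|_{(-1/2, 1)} = sqrt(14)

E = 5, F = 6, G = 10, so EG − F² = 14. Taking the positive square root: √(EG − F²) = sqrt(14). At (u, v) = (-1/2, 1): sqrt(14).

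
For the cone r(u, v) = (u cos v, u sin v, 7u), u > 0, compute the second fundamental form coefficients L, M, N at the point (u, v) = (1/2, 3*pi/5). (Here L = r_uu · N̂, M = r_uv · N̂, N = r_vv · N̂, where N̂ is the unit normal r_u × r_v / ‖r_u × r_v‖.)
L = 0;  M = 0;  N = 7*sqrt(2)/20

Compute the unit normal N̂(u, v) = (-7*sqrt(2)*u*cos(v)/(10*Abs(u)), -7*sqrt(2)*u*sin(v)/(10*Abs(u)), sqrt(2)*u/(10*Abs(u))), and the second partials r_uu, r_uv, r_vv. Take dot products:
  L(u, v) = r_uu · N̂ = 0,
  M(u, v) = r_uv · N̂ = 0,
  N(u, v) = r_vv · N̂ = 7*sqrt(2)*u^2/(10*Abs(u)).
Evaluating at (u, v) = (1/2, 3*pi/5):
  L = 0, M = 0, N = 7*sqrt(2)/20.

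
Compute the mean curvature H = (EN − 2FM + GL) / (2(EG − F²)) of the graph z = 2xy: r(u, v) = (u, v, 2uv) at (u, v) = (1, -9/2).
H = 9*sqrt(86)/1849

With E = 4*v^2 + 1, F = 4*u*v, G = 4*u^2 + 1, L = 0, M = 2/sqrt(4*u^2 + 4*v^2 + 1), N = 0, assemble
  H = (EN − 2FM + GL) / (2(EG − F²)) = -8*u*v/(4*u^2 + 4*v^2 + 1)^(3/2).
At (u, v) = (1, -9/2): H = 9*sqrt(86)/1849.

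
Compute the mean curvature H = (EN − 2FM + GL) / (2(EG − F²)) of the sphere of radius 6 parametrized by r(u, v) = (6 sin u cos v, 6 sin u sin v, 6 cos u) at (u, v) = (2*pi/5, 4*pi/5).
H = -1/6

With E = 36, F = 0, G = 36*sin(u)^2, L = -6*sin(u)/Abs(sin(u)), M = 0, N = -6*sin(u)^3/Abs(sin(u)), assemble
  H = (EN − 2FM + GL) / (2(EG − F²)) = -sin(u)/(6*Abs(sin(u))).
At (u, v) = (2*pi/5, 4*pi/5): H = -1/6.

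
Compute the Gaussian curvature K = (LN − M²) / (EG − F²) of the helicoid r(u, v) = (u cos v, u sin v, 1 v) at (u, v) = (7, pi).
K = -1/2500

Coefficients of the first fundamental form: E = 1, F = 0, G = u^2 + 1.
Coefficients of the second fundamental form: L = 0, M = -1/sqrt(u^2 + 1), N = 0.
Assemble K = (LN − M²)/(EG − F²) = -1/(u^2 + 1)^2. At (u, v) = (7, pi): K = -1/2500.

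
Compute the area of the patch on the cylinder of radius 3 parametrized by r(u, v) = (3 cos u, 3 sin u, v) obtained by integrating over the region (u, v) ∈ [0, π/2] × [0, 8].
Area = 12*pi

Area = ∫∫ √(EG − F²) du dv with √(EG − F²) = 3. Integrating over [0, π/2] × [0, 8] gives 12*pi.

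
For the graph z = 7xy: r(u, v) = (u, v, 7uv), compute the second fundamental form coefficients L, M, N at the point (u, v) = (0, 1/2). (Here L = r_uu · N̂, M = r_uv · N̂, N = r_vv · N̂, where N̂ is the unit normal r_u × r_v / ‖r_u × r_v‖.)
L = 0;  M = 14*sqrt(53)/53;  N = 0

Compute the unit normal N̂(u, v) = (-7*v/sqrt(49*u^2 + 49*v^2 + 1), -7*u/sqrt(49*u^2 + 49*v^2 + 1), 1/sqrt(49*u^2 + 49*v^2 + 1)), and the second partials r_uu, r_uv, r_vv. Take dot products:
  L(u, v) = r_uu · N̂ = 0,
  M(u, v) = r_uv · N̂ = 7/sqrt(49*u^2 + 49*v^2 + 1),
  N(u, v) = r_vv · N̂ = 0.
Evaluating at (u, v) = (0, 1/2):
  L = 0, M = 14*sqrt(53)/53, N = 0.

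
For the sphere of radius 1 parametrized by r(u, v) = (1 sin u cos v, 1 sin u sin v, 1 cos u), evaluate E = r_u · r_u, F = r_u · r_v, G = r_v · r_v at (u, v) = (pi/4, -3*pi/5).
E = 1;  F = 0;  G = 1/2

Partials: r_u = (cos(u)*cos(v), sin(v)*cos(u), -sin(u)), r_v = (-sin(u)*sin(v), sin(u)*cos(v), 0). As functions of (u, v):
  E = r_u · r_u = 1,
  F = r_u · r_v = 0,
  G = r_v · r_v = sin(u)^2.
Evaluating at (u, v) = (pi/4, -3*pi/5): E = 1, F = 0, G = 1/2.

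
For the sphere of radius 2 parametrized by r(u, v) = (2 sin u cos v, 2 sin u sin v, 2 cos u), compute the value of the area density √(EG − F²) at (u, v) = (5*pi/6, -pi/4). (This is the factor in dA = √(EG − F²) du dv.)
√(EG − F²)|_{(5*pi/6, -pi/4)} = 2

E = 4, F = 0, G = 4*sin(u)^2, so EG − F² = 16*sin(u)^2. Taking the positive square root: √(EG − F²) = 4*Abs(sin(u)). At (u, v) = (5*pi/6, -pi/4): 2.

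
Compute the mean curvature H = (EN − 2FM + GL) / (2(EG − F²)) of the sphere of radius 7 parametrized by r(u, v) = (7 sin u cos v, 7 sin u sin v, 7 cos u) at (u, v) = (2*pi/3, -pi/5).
H = -1/7

With E = 49, F = 0, G = 49*sin(u)^2, L = -7*sin(u)/Abs(sin(u)), M = 0, N = -7*sin(u)^3/Abs(sin(u)), assemble
  H = (EN − 2FM + GL) / (2(EG − F²)) = -sin(u)/(7*Abs(sin(u))).
At (u, v) = (2*pi/3, -pi/5): H = -1/7.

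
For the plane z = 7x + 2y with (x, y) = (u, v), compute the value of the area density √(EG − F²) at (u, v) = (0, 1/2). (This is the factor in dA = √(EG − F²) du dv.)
√(EG − F²)|_{(0, 1/2)} = 3*sqrt(6)

E = 50, F = 14, G = 5, so EG − F² = 54. Taking the positive square root: √(EG − F²) = 3*sqrt(6). At (u, v) = (0, 1/2): 3*sqrt(6).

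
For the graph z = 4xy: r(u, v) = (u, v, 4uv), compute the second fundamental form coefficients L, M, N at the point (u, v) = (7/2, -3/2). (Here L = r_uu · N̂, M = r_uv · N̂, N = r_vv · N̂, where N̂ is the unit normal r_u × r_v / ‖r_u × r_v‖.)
L = 0;  M = 4*sqrt(233)/233;  N = 0

Compute the unit normal N̂(u, v) = (-4*v/sqrt(16*u^2 + 16*v^2 + 1), -4*u/sqrt(16*u^2 + 16*v^2 + 1), 1/sqrt(16*u^2 + 16*v^2 + 1)), and the second partials r_uu, r_uv, r_vv. Take dot products:
  L(u, v) = r_uu · N̂ = 0,
  M(u, v) = r_uv · N̂ = 4/sqrt(16*u^2 + 16*v^2 + 1),
  N(u, v) = r_vv · N̂ = 0.
Evaluating at (u, v) = (7/2, -3/2):
  L = 0, M = 4*sqrt(233)/233, N = 0.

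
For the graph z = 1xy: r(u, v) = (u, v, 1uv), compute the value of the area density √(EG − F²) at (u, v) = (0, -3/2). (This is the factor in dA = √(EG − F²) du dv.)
√(EG − F²)|_{(0, -3/2)} = sqrt(13)/2

E = v^2 + 1, F = u*v, G = u^2 + 1, so EG − F² = u^2 + v^2 + 1. Taking the positive square root: √(EG − F²) = sqrt(u^2 + v^2 + 1). At (u, v) = (0, -3/2): sqrt(13)/2.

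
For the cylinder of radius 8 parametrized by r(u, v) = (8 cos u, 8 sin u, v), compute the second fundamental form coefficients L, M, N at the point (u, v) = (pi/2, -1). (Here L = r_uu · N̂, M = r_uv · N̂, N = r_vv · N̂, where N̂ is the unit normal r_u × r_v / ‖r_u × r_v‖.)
L = -8;  M = 0;  N = 0

Compute the unit normal N̂(u, v) = (cos(u), sin(u), 0), and the second partials r_uu, r_uv, r_vv. Take dot products:
  L(u, v) = r_uu · N̂ = -8,
  M(u, v) = r_uv · N̂ = 0,
  N(u, v) = r_vv · N̂ = 0.
Evaluating at (u, v) = (pi/2, -1):
  L = -8, M = 0, N = 0.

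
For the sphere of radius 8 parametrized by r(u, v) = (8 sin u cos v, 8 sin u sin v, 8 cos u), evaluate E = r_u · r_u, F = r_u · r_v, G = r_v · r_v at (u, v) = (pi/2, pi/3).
E = 64;  F = 0;  G = 64

Partials: r_u = (8*cos(u)*cos(v), 8*sin(v)*cos(u), -8*sin(u)), r_v = (-8*sin(u)*sin(v), 8*sin(u)*cos(v), 0). As functions of (u, v):
  E = r_u · r_u = 64,
  F = r_u · r_v = 0,
  G = r_v · r_v = 64*sin(u)^2.
Evaluating at (u, v) = (pi/2, pi/3): E = 64, F = 0, G = 64.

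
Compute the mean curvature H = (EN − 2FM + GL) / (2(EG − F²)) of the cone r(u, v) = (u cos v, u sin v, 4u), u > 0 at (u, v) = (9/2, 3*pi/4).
H = 4*sqrt(17)/153

With E = 17, F = 0, G = u^2, L = 0, M = 0, N = 4*sqrt(17)*u^2/(17*Abs(u)), assemble
  H = (EN − 2FM + GL) / (2(EG − F²)) = 2*sqrt(17)/(17*Abs(u)).
At (u, v) = (9/2, 3*pi/4): H = 4*sqrt(17)/153.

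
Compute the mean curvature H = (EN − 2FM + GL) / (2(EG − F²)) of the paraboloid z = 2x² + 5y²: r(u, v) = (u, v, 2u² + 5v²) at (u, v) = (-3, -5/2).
H = 1977*sqrt(770)/592900

With E = 16*u^2 + 1, F = 40*u*v, G = 100*v^2 + 1, L = 4/sqrt(16*u^2 + 100*v^2 + 1), M = 0, N = 10/sqrt(16*u^2 + 100*v^2 + 1), assemble
  H = (EN − 2FM + GL) / (2(EG − F²)) = (80*u^2 + 200*v^2 + 7)/(16*u^2 + 100*v^2 + 1)^(3/2).
At (u, v) = (-3, -5/2): H = 1977*sqrt(770)/592900.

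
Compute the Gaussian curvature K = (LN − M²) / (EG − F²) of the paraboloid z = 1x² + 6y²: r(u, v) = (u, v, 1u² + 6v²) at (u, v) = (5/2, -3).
K = 6/436921

Coefficients of the first fundamental form: E = 4*u^2 + 1, F = 24*u*v, G = 144*v^2 + 1.
Coefficients of the second fundamental form: L = 2/sqrt(4*u^2 + 144*v^2 + 1), M = 0, N = 12/sqrt(4*u^2 + 144*v^2 + 1).
Assemble K = (LN − M²)/(EG − F²) = 24/(16*u^4 + 1152*u^2*v^2 + 8*u^2 + 20736*v^4 + 288*v^2 + 1). At (u, v) = (5/2, -3): K = 6/436921.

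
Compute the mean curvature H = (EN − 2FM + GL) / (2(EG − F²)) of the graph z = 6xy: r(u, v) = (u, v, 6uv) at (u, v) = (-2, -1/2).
H = -54*sqrt(154)/5929

With E = 36*v^2 + 1, F = 36*u*v, G = 36*u^2 + 1, L = 0, M = 6/sqrt(36*u^2 + 36*v^2 + 1), N = 0, assemble
  H = (EN − 2FM + GL) / (2(EG − F²)) = -216*u*v/(36*u^2 + 36*v^2 + 1)^(3/2).
At (u, v) = (-2, -1/2): H = -54*sqrt(154)/5929.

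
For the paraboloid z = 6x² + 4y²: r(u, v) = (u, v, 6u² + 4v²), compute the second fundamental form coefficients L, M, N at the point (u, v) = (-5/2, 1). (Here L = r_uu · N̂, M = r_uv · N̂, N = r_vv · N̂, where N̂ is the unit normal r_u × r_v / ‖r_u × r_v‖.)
L = 12*sqrt(965)/965;  M = 0;  N = 8*sqrt(965)/965

Compute the unit normal N̂(u, v) = (-12*u/sqrt(144*u^2 + 64*v^2 + 1), -8*v/sqrt(144*u^2 + 64*v^2 + 1), 1/sqrt(144*u^2 + 64*v^2 + 1)), and the second partials r_uu, r_uv, r_vv. Take dot products:
  L(u, v) = r_uu · N̂ = 12/sqrt(144*u^2 + 64*v^2 + 1),
  M(u, v) = r_uv · N̂ = 0,
  N(u, v) = r_vv · N̂ = 8/sqrt(144*u^2 + 64*v^2 + 1).
Evaluating at (u, v) = (-5/2, 1):
  L = 12*sqrt(965)/965, M = 0, N = 8*sqrt(965)/965.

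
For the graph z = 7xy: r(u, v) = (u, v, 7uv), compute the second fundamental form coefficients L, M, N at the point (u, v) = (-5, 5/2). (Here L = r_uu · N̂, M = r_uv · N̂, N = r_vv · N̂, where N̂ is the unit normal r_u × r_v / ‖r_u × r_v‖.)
L = 0;  M = 14*sqrt(681)/2043;  N = 0

Compute the unit normal N̂(u, v) = (-7*v/sqrt(49*u^2 + 49*v^2 + 1), -7*u/sqrt(49*u^2 + 49*v^2 + 1), 1/sqrt(49*u^2 + 49*v^2 + 1)), and the second partials r_uu, r_uv, r_vv. Take dot products:
  L(u, v) = r_uu · N̂ = 0,
  M(u, v) = r_uv · N̂ = 7/sqrt(49*u^2 + 49*v^2 + 1),
  N(u, v) = r_vv · N̂ = 0.
Evaluating at (u, v) = (-5, 5/2):
  L = 0, M = 14*sqrt(681)/2043, N = 0.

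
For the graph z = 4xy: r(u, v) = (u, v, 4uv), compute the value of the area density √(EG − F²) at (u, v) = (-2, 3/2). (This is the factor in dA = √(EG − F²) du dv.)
√(EG − F²)|_{(-2, 3/2)} = sqrt(101)

E = 16*v^2 + 1, F = 16*u*v, G = 16*u^2 + 1, so EG − F² = 16*u^2 + 16*v^2 + 1. Taking the positive square root: √(EG − F²) = sqrt(16*u^2 + 16*v^2 + 1). At (u, v) = (-2, 3/2): sqrt(101).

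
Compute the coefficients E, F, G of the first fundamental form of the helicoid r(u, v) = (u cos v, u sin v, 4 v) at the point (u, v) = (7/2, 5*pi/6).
E = 1;  F = 0;  G = 113/4

Partials: r_u = (cos(v), sin(v), 0), r_v = (-u*sin(v), u*cos(v), 4). As functions of (u, v):
  E = r_u · r_u = 1,
  F = r_u · r_v = 0,
  G = r_v · r_v = u^2 + 16.
Evaluating at (u, v) = (7/2, 5*pi/6): E = 1, F = 0, G = 113/4.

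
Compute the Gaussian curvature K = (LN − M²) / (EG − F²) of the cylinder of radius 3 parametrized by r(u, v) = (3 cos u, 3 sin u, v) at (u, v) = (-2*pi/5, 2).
K = 0

Coefficients of the first fundamental form: E = 9, F = 0, G = 1.
Coefficients of the second fundamental form: L = -3, M = 0, N = 0.
Assemble K = (LN − M²)/(EG − F²) = 0. At (u, v) = (-2*pi/5, 2): K = 0.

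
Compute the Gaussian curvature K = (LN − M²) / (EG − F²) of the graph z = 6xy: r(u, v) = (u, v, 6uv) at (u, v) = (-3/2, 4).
K = -9/108241

Coefficients of the first fundamental form: E = 36*v^2 + 1, F = 36*u*v, G = 36*u^2 + 1.
Coefficients of the second fundamental form: L = 0, M = 6/sqrt(36*u^2 + 36*v^2 + 1), N = 0.
Assemble K = (LN − M²)/(EG − F²) = -36/(1296*u^4 + 2592*u^2*v^2 + 72*u^2 + 1296*v^4 + 72*v^2 + 1). At (u, v) = (-3/2, 4): K = -9/108241.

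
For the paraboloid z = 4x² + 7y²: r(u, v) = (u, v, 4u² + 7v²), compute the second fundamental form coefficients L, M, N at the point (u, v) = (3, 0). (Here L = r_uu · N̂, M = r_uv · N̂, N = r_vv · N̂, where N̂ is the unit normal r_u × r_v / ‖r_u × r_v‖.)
L = 8*sqrt(577)/577;  M = 0;  N = 14*sqrt(577)/577

Compute the unit normal N̂(u, v) = (-8*u/sqrt(64*u^2 + 196*v^2 + 1), -14*v/sqrt(64*u^2 + 196*v^2 + 1), 1/sqrt(64*u^2 + 196*v^2 + 1)), and the second partials r_uu, r_uv, r_vv. Take dot products:
  L(u, v) = r_uu · N̂ = 8/sqrt(64*u^2 + 196*v^2 + 1),
  M(u, v) = r_uv · N̂ = 0,
  N(u, v) = r_vv · N̂ = 14/sqrt(64*u^2 + 196*v^2 + 1).
Evaluating at (u, v) = (3, 0):
  L = 8*sqrt(577)/577, M = 0, N = 14*sqrt(577)/577.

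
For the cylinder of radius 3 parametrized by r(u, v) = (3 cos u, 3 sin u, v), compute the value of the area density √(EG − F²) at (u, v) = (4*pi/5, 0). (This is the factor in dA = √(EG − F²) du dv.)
√(EG − F²)|_{(4*pi/5, 0)} = 3

E = 9, F = 0, G = 1, so EG − F² = 9. Taking the positive square root: √(EG − F²) = 3. At (u, v) = (4*pi/5, 0): 3.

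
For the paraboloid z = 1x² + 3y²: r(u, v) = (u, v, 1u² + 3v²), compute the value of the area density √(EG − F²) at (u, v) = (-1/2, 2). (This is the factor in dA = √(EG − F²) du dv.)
√(EG − F²)|_{(-1/2, 2)} = sqrt(146)

E = 4*u^2 + 1, F = 12*u*v, G = 36*v^2 + 1, so EG − F² = 4*u^2 + 36*v^2 + 1. Taking the positive square root: √(EG − F²) = sqrt(4*u^2 + 36*v^2 + 1). At (u, v) = (-1/2, 2): sqrt(146).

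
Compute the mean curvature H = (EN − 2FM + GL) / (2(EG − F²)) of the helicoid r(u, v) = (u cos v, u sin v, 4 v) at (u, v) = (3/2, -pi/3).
H = 0

With E = 1, F = 0, G = u^2 + 16, L = 0, M = -4/sqrt(u^2 + 16), N = 0, assemble
  H = (EN − 2FM + GL) / (2(EG − F²)) = 0.
At (u, v) = (3/2, -pi/3): H = 0.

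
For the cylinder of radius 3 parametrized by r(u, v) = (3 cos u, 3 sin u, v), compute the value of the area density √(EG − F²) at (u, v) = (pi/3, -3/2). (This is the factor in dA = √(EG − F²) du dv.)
√(EG − F²)|_{(pi/3, -3/2)} = 3

E = 9, F = 0, G = 1, so EG − F² = 9. Taking the positive square root: √(EG − F²) = 3. At (u, v) = (pi/3, -3/2): 3.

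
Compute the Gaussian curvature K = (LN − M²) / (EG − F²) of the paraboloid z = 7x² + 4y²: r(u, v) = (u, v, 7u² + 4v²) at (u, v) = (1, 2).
K = 112/205209

Coefficients of the first fundamental form: E = 196*u^2 + 1, F = 112*u*v, G = 64*v^2 + 1.
Coefficients of the second fundamental form: L = 14/sqrt(196*u^2 + 64*v^2 + 1), M = 0, N = 8/sqrt(196*u^2 + 64*v^2 + 1).
Assemble K = (LN − M²)/(EG − F²) = 112/(38416*u^4 + 25088*u^2*v^2 + 392*u^2 + 4096*v^4 + 128*v^2 + 1). At (u, v) = (1, 2): K = 112/205209.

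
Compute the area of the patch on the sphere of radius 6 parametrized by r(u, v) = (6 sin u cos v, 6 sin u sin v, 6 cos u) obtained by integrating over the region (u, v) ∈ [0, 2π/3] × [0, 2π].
Area = 108*pi

Area = ∫∫ √(EG − F²) du dv with √(EG − F²) = 36*Abs(sin(u)). Integrating over [0, 2π/3] × [0, 2π] gives 108*pi.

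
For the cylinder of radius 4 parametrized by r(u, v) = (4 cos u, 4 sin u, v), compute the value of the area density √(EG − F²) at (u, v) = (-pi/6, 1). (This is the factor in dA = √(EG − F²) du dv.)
√(EG − F²)|_{(-pi/6, 1)} = 4

E = 16, F = 0, G = 1, so EG − F² = 16. Taking the positive square root: √(EG − F²) = 4. At (u, v) = (-pi/6, 1): 4.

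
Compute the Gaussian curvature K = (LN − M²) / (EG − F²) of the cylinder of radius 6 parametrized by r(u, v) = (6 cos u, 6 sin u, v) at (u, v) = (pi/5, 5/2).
K = 0

Coefficients of the first fundamental form: E = 36, F = 0, G = 1.
Coefficients of the second fundamental form: L = -6, M = 0, N = 0.
Assemble K = (LN − M²)/(EG − F²) = 0. At (u, v) = (pi/5, 5/2): K = 0.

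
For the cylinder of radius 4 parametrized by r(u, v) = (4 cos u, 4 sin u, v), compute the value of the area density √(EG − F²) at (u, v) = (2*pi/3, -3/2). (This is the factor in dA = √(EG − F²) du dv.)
√(EG − F²)|_{(2*pi/3, -3/2)} = 4

E = 16, F = 0, G = 1, so EG − F² = 16. Taking the positive square root: √(EG − F²) = 4. At (u, v) = (2*pi/3, -3/2): 4.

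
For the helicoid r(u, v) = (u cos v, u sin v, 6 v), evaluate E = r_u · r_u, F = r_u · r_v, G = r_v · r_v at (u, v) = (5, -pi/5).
E = 1;  F = 0;  G = 61

Partials: r_u = (cos(v), sin(v), 0), r_v = (-u*sin(v), u*cos(v), 6). As functions of (u, v):
  E = r_u · r_u = 1,
  F = r_u · r_v = 0,
  G = r_v · r_v = u^2 + 36.
Evaluating at (u, v) = (5, -pi/5): E = 1, F = 0, G = 61.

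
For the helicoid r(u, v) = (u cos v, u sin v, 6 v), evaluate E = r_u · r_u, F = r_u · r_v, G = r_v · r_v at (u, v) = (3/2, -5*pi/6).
E = 1;  F = 0;  G = 153/4

Partials: r_u = (cos(v), sin(v), 0), r_v = (-u*sin(v), u*cos(v), 6). As functions of (u, v):
  E = r_u · r_u = 1,
  F = r_u · r_v = 0,
  G = r_v · r_v = u^2 + 36.
Evaluating at (u, v) = (3/2, -5*pi/6): E = 1, F = 0, G = 153/4.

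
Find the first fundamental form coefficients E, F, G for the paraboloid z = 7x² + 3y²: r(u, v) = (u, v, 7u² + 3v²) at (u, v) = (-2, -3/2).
E = 785;  F = 252;  G = 82

Partials: r_u = (1, 0, 14*u), r_v = (0, 1, 6*v). As functions of (u, v):
  E = r_u · r_u = 196*u^2 + 1,
  F = r_u · r_v = 84*u*v,
  G = r_v · r_v = 36*v^2 + 1.
Evaluating at (u, v) = (-2, -3/2): E = 785, F = 252, G = 82.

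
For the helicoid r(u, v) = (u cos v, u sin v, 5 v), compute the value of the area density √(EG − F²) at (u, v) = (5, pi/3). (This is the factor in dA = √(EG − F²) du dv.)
√(EG − F²)|_{(5, pi/3)} = 5*sqrt(2)

E = 1, F = 0, G = u^2 + 25, so EG − F² = u^2 + 25. Taking the positive square root: √(EG − F²) = sqrt(u^2 + 25). At (u, v) = (5, pi/3): 5*sqrt(2).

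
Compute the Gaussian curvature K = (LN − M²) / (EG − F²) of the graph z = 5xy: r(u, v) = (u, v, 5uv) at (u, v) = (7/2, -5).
K = -400/13905441

Coefficients of the first fundamental form: E = 25*v^2 + 1, F = 25*u*v, G = 25*u^2 + 1.
Coefficients of the second fundamental form: L = 0, M = 5/sqrt(25*u^2 + 25*v^2 + 1), N = 0.
Assemble K = (LN − M²)/(EG − F²) = -25/(625*u^4 + 1250*u^2*v^2 + 50*u^2 + 625*v^4 + 50*v^2 + 1). At (u, v) = (7/2, -5): K = -400/13905441.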